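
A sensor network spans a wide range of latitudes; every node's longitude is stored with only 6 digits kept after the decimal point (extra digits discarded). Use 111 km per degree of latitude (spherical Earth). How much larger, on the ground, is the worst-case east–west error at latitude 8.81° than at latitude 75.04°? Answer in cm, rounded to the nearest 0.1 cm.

Truncating at 6 decimal places can drop up to a full unit in the last place, so the longitude may be off by as much as 1e-06°.
Error at 8.81° = 1e-06° × 111000 × cos 8.81° ≈ 0.111 × 0.9882 = 0.10969 m.
Error at 75.04° = 1e-06° × 111000 × cos 75.04° ≈ 0.111 × 0.2581 = 0.028654 m.
Difference: 0.10969 − 0.028654 = 0.081036 m.
That is 0.0810363 m = 8.1036 cm.

8.1 cm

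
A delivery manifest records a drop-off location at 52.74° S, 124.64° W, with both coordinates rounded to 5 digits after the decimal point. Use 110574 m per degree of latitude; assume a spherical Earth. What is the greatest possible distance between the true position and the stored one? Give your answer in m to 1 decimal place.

0.6 m

Rounding to 5 decimal places leaves each coordinate within ±5e-06° of the true value.
N–S: 5e-06° × 110574 m/° = 0.55287 m.
East–west component at 52.74°: 5e-06° × 110574 × cos 52.74° ≈ 5e-06 × 66945.1 ≈ 0.334726 m.
Combining orthogonally: (0.55287² + 0.334726²)^½ ≈ 0.646302 m.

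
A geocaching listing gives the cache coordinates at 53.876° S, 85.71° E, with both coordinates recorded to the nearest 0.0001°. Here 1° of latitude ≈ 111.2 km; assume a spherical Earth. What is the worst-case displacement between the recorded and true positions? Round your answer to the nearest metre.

Rounding to 4 decimal places leaves each coordinate within ±5e-05° of the true value.
North–south component: 5e-05° × 111200 = 5.56 m.
Longitude error → 5e-05 × 111200 × cos 53.876° = 5e-05 × 111200 × 0.5895 ≈ 3.27781 m.
Worst case both components are at the extreme and orthogonal: √(5.56² + 3.27781²) ≈ 6.45427 m.

6 metres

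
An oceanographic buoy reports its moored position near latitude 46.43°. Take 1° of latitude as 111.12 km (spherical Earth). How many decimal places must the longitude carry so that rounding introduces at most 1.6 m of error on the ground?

At 46.43° one degree of longitude covers 111120 × cos 46.43° ≈ 111120 × 0.6892 ≈ 76588.4 m.
With N decimal places the half-ulp bound is 0.5·10⁻ᴺ°, or 0.5·10⁻ᴺ × 76588.4 m on the ground.
Need 0.5 × 76588.4 × 10⁻ᴺ ≤ 1.6 → 10⁻ᴺ ≤ 4.178e-05, so N ≥ 4.38.
At 4 places the error can reach 3.83 m, but 5 places keeps it to 0.383 m.

5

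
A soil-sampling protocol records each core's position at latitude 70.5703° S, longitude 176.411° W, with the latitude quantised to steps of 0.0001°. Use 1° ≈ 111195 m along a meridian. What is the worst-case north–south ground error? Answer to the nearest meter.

6 meters

With a 0.0001° grid the true value lies within half a step, ±0.0001°/2 = ±5e-05°, of the stored one.
Along the meridian that is 5e-05° × 111195 m/° = 5.55975 m.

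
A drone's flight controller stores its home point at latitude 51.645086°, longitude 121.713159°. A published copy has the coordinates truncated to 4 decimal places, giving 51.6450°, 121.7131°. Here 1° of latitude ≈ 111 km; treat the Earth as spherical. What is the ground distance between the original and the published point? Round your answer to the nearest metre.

The latitude changed by +0.000086° and the longitude by +0.000059°.
N–S: 0.000086° × 111000 m/° = 9.546 m.
E–W at 51.645°: 0.000059° × 111000 × cos 51.645° = 0.000059 × 111000 × 0.6205 ≈ 4.06386 m.
Combined displacement = (9.546² + 4.06386²)^½ ≈ 10.375 m.

10 metres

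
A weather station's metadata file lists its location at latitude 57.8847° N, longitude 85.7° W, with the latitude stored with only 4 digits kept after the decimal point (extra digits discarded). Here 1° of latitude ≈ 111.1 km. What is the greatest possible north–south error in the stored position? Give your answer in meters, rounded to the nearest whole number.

Truncating at 4 decimal places can drop up to a full unit in the last place, so the latitude may be off by as much as 0.0001°.
North–south distance: 0.0001° × 111100 m/° = 11.11 m.

11 meters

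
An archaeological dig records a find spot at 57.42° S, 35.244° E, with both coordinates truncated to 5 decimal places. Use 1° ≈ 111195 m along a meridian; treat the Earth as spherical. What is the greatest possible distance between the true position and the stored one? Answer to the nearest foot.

Truncating at 5 decimal places can drop up to a full unit in the last place, so each coordinate may be off by as much as 1e-05°.
N–S: 1e-05° × 111195 m/° = 1.11195 m.
East–west component at 57.42°: 1e-05° × 111195 × cos 57.42° ≈ 1e-05 × 59875.9 ≈ 0.598759 m.
Combining orthogonally: (1.11195² + 0.598759²)^½ ≈ 1.26291 m.
In feet: 1.26291 m ÷ 0.3048 ≈ 4.1434 ft.

4 feet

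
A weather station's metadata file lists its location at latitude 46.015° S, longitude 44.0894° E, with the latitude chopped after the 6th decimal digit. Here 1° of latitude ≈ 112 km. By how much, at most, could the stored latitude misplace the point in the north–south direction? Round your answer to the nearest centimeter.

Truncating at 6 decimal places can drop up to a full unit in the last place, so the latitude may be off by as much as 1e-06°.
Along the meridian that is 1e-06° × 112000 m/° = 0.112 m.
That is 0.112 m = 11.2 cm.

11 centimeters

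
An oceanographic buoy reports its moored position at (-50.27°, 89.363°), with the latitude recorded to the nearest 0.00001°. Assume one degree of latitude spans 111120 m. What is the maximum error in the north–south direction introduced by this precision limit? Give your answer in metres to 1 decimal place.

Rounding to 5 decimal places leaves the latitude within ±5e-06° of the true value.
Along the meridian that is 5e-06° × 111120 m/° = 0.5556 m.

0.6 metres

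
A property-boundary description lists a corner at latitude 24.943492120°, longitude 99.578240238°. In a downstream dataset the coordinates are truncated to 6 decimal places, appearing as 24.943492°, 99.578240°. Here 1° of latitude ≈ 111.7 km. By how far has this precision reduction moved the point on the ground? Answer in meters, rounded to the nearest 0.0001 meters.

Δlat = 24.943492120 − 24.943492 = +0.000000120°; Δlon = 99.578240238 − 99.578240 = +0.000000238°.
North–south shift: 0.000000120 × 111700 = 0.013404 m.
E–W at 24.9435°: 0.000000238° × 111700 × cos 24.9435° = 0.000000238 × 111700 × 0.9067 ≈ 0.0241049 m.
Combined displacement = (0.013404² + 0.0241049²)^½ ≈ 0.027581 m.

0.0276 meters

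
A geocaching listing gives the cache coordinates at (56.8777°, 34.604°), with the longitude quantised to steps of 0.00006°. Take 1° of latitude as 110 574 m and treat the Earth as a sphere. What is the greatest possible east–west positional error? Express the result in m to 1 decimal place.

1.8 m

With a 0.00006° grid the true value lies within half a step, ±0.00006°/2 = ±3e-05°, of the stored one.
One degree of longitude at 56.8777° is 110574 × cos 56.8777° ≈ 110574 × 0.5464 = 60420.7 m.
So at most 3e-05° × 60420.7 ≈ 1.81262 m east–west.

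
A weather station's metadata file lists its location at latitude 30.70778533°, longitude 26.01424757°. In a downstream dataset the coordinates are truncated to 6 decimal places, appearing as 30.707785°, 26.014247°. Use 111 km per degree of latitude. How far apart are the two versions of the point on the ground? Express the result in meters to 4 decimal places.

0.0656 meters

Δlat = 30.70778533 − 30.707785 = +0.00000033°; Δlon = 26.01424757 − 26.014247 = +0.00000057°.
N–S: 0.00000033° × 111000 m/° = 0.03663 m.
E–W at 30.7078°: 0.00000057° × 111000 × cos 30.7078° = 0.00000057 × 111000 × 0.8598 ≈ 0.0543985 m.
Distance: √(0.03663² + 0.0543985²) ≈ 0.0655816 m.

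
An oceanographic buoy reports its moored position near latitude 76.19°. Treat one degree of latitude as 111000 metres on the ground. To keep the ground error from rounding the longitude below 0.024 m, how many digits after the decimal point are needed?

6 decimal places

At 76.19° one degree of longitude covers 111000 × cos 76.19° ≈ 111000 × 0.2387 ≈ 26496 m.
With N decimal places the half-ulp bound is 0.5·10⁻ᴺ°, or 0.5·10⁻ᴺ × 26496 m on the ground.
Setting 13248 × 10⁻ᴺ ≤ 0.024 gives 10ᴺ ≥ 5.52e+05, i.e. N ≥ 5.74.
At 5 places the error can reach 0.132 m, but 6 places keeps it to 0.0132 m.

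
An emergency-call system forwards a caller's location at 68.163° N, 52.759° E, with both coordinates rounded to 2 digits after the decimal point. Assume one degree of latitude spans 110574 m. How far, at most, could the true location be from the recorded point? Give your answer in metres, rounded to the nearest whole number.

Rounding to 2 decimal places leaves each coordinate within ±0.005° of the true value.
N–S: 0.005° × 110574 m/° = 552.87 m.
Longitude error → 0.005 × 110574 × cos 68.163° = 0.005 × 110574 × 0.3720 ≈ 205.65 m.
Worst case both components are at the extreme and orthogonal: √(552.87² + 205.65²) ≈ 589.879 m.

590 metres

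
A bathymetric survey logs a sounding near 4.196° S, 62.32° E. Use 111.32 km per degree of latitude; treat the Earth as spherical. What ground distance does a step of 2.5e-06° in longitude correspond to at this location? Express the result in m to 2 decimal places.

One degree of longitude here spans 111320 × cos 4.196° = 111320 × 0.9973 ≈ 111022 m; 2.5e-06° of that is 0.277554 m.

0.28 m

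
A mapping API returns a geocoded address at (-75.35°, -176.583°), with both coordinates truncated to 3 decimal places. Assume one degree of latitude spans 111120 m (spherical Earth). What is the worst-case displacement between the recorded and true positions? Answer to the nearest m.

115 m

Truncating at 3 decimal places can drop up to a full unit in the last place, so each coordinate may be off by as much as 0.001°.
North–south component: 0.001° × 111120 = 111.12 m.
E–W at 75.35°: 0.001° × 111120 × cos 75.35° = 0.001 × 111120 × 0.2529 ≈ 28.1038 m.
Worst case both components are at the extreme and orthogonal: √(111.12² + 28.1038²) ≈ 114.619 m.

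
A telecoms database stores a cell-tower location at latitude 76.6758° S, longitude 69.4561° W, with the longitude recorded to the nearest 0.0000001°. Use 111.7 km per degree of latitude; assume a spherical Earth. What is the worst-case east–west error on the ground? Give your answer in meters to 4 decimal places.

0.0013 meters

Rounding to 7 decimal places leaves the longitude within ±5e-08° of the true value.
At latitude 76.6758° a degree of longitude spans 111700 m × cos 76.6758° = 111700 × 0.2305 ≈ 25742.5 m.
East–west error: 5e-08° × 25742.5 m/° ≈ 0.00128712 m.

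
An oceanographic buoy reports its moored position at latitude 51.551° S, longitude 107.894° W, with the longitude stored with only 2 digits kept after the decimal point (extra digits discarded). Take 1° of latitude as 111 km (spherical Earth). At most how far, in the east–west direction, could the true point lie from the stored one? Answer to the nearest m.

Truncating at 2 decimal places can drop up to a full unit in the last place, so the longitude may be off by as much as 0.01°.
At latitude 51.551° a degree of longitude spans 111000 m × cos 51.551° = 111000 × 0.6218 ≈ 69021.8 m.
East–west error: 0.01° × 69021.8 m/° ≈ 690.218 m.

690 m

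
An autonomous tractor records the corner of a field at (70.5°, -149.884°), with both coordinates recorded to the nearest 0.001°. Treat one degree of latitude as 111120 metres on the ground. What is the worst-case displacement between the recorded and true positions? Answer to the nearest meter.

59 meters

Rounding to 3 decimal places leaves each coordinate within ±0.0005° of the true value.
Latitude error → 0.0005 × 111120 = 55.56 m along the meridian.
Longitude error → 0.0005 × 111120 × cos 70.5° = 0.0005 × 111120 × 0.3338 ≈ 18.5463 m.
The two errors are perpendicular, so the maximum displacement is √(55.56² + 18.5463²) ≈ 58.5737 m.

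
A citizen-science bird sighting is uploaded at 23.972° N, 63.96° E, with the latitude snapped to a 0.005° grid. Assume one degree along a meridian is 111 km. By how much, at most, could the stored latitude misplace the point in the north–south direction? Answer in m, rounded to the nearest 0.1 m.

277.5 m

With a 0.005° grid the true value lies within half a step, ±0.005°/2 = ±0.0025°, of the stored one.
Along the meridian that is 0.0025° × 111000 m/° = 277.5 m.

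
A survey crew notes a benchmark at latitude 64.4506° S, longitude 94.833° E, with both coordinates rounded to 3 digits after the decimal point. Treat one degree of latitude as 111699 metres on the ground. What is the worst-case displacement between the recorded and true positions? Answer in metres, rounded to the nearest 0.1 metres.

60.8 metres

Rounding to 3 decimal places leaves each coordinate within ±0.0005° of the true value.
N–S: 0.0005° × 111699 m/° = 55.8495 m.
Longitude error → 0.0005 × 111699 × cos 64.4506° = 0.0005 × 111699 × 0.4313 ≈ 24.0873 m.
The two errors are perpendicular, so the maximum displacement is √(55.8495² + 24.0873²) ≈ 60.8224 m.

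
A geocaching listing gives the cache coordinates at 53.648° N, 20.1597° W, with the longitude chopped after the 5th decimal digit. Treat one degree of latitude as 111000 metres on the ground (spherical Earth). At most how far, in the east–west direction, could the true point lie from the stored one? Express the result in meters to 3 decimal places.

Truncating at 5 decimal places can drop up to a full unit in the last place, so the longitude may be off by as much as 1e-05°.
At latitude 53.648° a degree of longitude spans 111000 m × cos 53.648° = 111000 × 0.5927 ≈ 65794.6 m.
East–west error: 1e-05° × 65794.6 m/° ≈ 0.657946 m.

0.658 meters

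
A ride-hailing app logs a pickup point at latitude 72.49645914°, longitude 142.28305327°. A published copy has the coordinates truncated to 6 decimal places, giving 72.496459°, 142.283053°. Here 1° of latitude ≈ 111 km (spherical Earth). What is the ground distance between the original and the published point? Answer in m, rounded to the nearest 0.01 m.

The latitude changed by +0.00000014° and the longitude by +0.00000027°.
North–south shift: 0.00000014 × 111000 = 0.01554 m.
East–west at this latitude: 0.00000027° × 111000 × cos 72.4965° ≈ 0.00000027 × 33384.9 = 0.00901392 m.
Combined displacement = (0.01554² + 0.00901392²)^½ ≈ 0.017965 m.

0.02 m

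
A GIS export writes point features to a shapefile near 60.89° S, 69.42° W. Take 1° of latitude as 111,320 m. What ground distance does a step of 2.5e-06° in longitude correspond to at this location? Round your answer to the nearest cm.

14 cm

One degree of longitude here spans 111320 × cos 60.89° = 111320 × 0.4865 ≈ 54155.8 m; 2.5e-06° of that is 0.13539 m.
That is 0.13539 m = 13.539 cm.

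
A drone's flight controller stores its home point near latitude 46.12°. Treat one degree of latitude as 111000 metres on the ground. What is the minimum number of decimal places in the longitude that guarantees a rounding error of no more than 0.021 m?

At 46.12° one degree of longitude covers 111000 × cos 46.12° ≈ 111000 × 0.6932 ≈ 76939.7 m.
N decimal places → at most half a unit in the last place, 0.5 × 10⁻ᴺ° = 76939.7/2 × 10⁻ᴺ m.
Setting 38469.8 × 10⁻ᴺ ≤ 0.021 gives 10ᴺ ≥ 1.832e+06, i.e. N ≥ 6.26.
At 6 places the error can reach 0.0385 m, but 7 places keeps it to 0.00385 m.

7 decimal places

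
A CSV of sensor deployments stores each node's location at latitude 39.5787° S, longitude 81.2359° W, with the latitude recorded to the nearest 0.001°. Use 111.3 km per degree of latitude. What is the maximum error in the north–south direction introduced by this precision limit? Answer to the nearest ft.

183 ft

Rounding to 3 decimal places leaves the latitude within ±0.0005° of the true value.
Along the meridian that is 0.0005° × 111300 m/° = 55.65 m.
In feet: 55.65 m ÷ 0.3048 ≈ 182.58 ft.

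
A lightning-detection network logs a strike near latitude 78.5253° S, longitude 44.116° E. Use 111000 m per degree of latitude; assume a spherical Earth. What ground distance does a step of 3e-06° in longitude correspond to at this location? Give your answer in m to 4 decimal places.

0.0662 m

At 78.5253° a degree of longitude is 111000 × cos 78.5253° ≈ 22081.8 m, so 3e-06° corresponds to 0.0662454 m.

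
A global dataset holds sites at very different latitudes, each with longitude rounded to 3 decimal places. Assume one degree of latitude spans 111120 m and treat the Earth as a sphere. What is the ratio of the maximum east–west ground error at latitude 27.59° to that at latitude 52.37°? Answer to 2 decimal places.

1.45

Rounding to 3 decimal places leaves the longitude within ±0.0005° of the true value.
Error at 27.59° = 0.0005° × 111120 × cos 27.59° ≈ 55.56 × 0.8863 = 49.242 m.
Error at 52.37° = 0.0005° × 111120 × cos 52.37° ≈ 55.56 × 0.6106 = 33.923 m.
Ratio: 49.242 / 33.923 = cos 27.59° / cos 52.37° ≈ 1.4516.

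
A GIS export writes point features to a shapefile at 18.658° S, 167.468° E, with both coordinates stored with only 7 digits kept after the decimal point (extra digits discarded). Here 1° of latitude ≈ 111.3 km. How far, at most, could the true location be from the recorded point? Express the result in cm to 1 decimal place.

Truncating at 7 decimal places can drop up to a full unit in the last place, so each coordinate may be off by as much as 1e-07°.
Latitude error → 1e-07 × 111300 = 0.01113 m along the meridian.
East–west component at 18.658°: 1e-07° × 111300 × cos 18.658° ≈ 1e-07 × 105451 ≈ 0.0105451 m.
Combining orthogonally: (0.01113² + 0.0105451²)^½ ≈ 0.0153322 m.
That is 0.0153322 m = 1.5332 cm.

1.5 cm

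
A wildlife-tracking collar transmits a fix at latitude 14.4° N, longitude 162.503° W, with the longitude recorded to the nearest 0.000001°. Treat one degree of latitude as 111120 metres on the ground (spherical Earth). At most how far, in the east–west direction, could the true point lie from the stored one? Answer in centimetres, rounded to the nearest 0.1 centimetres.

5.4 centimetres

Rounding to 6 decimal places leaves the longitude within ±5e-07° of the true value.
Parallels shrink by cos φ, so at 14.4° a degree of longitude is 111120 × 0.9686 ≈ 107629 m.
Maximum E–W displacement: 5e-07 × 107629 = 0.0538145 m.
That is 0.0538145 m = 5.3814 cm.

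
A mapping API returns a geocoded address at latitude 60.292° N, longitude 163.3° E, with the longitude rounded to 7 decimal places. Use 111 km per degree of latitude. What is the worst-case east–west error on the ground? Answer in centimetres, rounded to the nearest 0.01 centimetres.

0.28 centimetres

Rounding to 7 decimal places leaves the longitude within ±5e-08° of the true value.
Parallels shrink by cos φ, so at 60.292° a degree of longitude is 111000 × 0.4956 ≈ 55009.4 m.
So at most 5e-08° × 55009.4 ≈ 0.00275047 m east–west.
That is 0.00275047 m = 0.27505 cm.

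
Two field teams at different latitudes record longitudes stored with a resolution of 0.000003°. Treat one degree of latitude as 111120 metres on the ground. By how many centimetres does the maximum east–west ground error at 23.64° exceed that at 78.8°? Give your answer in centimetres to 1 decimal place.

With a 0.000003° grid the true value lies within half a step, ±0.000003°/2 = ±1.5e-06°, of the stored one.
Error at 23.64° = 1.5e-06° × 111120 × cos 23.64° ≈ 0.16668 × 0.9161 = 0.15269 m.
Error at 78.8° = 1.5e-06° × 111120 × cos 78.8° ≈ 0.16668 × 0.1942 = 0.032375 m.
Difference: 0.15269 − 0.032375 = 0.12032 m.
That is 0.120318 m = 12.032 cm.

12.0 centimetres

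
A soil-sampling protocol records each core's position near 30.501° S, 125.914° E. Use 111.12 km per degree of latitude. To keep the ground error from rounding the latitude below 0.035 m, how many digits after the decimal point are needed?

7 decimal places

One degree of latitude covers 111120 m.
N decimal places → at most half a unit in the last place, 0.5 × 10⁻ᴺ° = 111120/2 × 10⁻ᴺ m.
Setting 55560 × 10⁻ᴺ ≤ 0.035 gives 10ᴺ ≥ 1.587e+06, i.e. N ≥ 6.20.
At 6 places the error can reach 0.0556 m, but 7 places keeps it to 0.00556 m.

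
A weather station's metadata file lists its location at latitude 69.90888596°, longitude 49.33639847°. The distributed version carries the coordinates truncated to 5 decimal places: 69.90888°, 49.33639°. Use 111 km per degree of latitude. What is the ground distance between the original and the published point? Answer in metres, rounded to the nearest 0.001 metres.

Δlat = 69.90888596 − 69.90888 = +0.00000596°; Δlon = 49.33639847 − 49.33639 = +0.00000847°.
N–S: 0.00000596° × 111000 m/° = 0.66156 m.
E–W at 69.9089°: 0.00000847° × 111000 × cos 69.9089° = 0.00000847 × 111000 × 0.3435 ≈ 0.322962 m.
Distance: √(0.66156² + 0.322962²) ≈ 0.736183 m.

0.736 metres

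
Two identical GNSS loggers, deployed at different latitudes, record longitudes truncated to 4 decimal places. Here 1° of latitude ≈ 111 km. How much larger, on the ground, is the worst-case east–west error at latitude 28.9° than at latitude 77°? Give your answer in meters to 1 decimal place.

7.2 meters

Truncating at 4 decimal places can drop up to a full unit in the last place, so the longitude may be off by as much as 0.0001°.
Error at 28.9° = 0.0001° × 111000 × cos 28.9° ≈ 11.1 × 0.8755 = 9.7177 m.
Error at 77° = 0.0001° × 111000 × cos 77° ≈ 11.1 × 0.2250 = 2.497 m.
Difference: 9.7177 − 2.497 = 7.2207 m.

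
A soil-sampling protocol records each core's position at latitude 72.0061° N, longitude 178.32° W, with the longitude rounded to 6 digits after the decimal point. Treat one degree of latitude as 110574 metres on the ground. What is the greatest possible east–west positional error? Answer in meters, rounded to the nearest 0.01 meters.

0.02 meters

Rounding to 6 decimal places leaves the longitude within ±5e-07° of the true value.
At latitude 72.0061° a degree of longitude spans 110574 m × cos 72.0061° = 110574 × 0.3089 ≈ 34158 m.
East–west error: 5e-07° × 34158 m/° ≈ 0.017079 m.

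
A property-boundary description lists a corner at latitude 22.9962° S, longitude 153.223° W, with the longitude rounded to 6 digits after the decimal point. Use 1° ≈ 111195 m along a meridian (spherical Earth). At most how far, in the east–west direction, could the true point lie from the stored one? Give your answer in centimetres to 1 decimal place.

Rounding to 6 decimal places leaves the longitude within ±5e-07° of the true value.
At latitude 22.9962° a degree of longitude spans 111195 m × cos 22.9962° = 111195 × 0.9205 ≈ 102358 m.
Maximum E–W displacement: 5e-07 × 102358 = 0.0511792 m.
That is 0.0511792 m = 5.1179 cm.

5.1 centimetres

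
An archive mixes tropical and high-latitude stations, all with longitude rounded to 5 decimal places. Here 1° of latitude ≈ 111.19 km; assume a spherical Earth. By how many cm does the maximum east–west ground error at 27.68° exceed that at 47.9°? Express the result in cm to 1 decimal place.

Rounding to 5 decimal places leaves the longitude within ±5e-06° of the true value.
Error at 27.68° = 5e-06° × 111190 × cos 27.68° ≈ 0.55595 × 0.8856 = 0.49232 m.
Error at 47.9° = 5e-06° × 111190 × cos 47.9° ≈ 0.55595 × 0.6704 = 0.37272 m.
Difference: 0.49232 − 0.37272 = 0.1196 m.
That is 0.119601 m = 11.96 cm.

12.0 cm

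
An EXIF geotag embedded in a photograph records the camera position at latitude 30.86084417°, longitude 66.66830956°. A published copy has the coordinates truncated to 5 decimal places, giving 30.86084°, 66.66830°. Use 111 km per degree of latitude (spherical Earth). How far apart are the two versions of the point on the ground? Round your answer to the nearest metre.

1 metres

Δlat = 30.86084417 − 30.86084 = +0.00000417°; Δlon = 66.66830956 − 66.66830 = +0.00000956°.
N–S: 0.00000417° × 111000 m/° = 0.46287 m.
East–west at this latitude: 0.00000956° × 111000 × cos 30.8608° ≈ 0.00000956 × 95284.1 = 0.910916 m.
Combined displacement = (0.46287² + 0.910916²)^½ ≈ 1.02177 m.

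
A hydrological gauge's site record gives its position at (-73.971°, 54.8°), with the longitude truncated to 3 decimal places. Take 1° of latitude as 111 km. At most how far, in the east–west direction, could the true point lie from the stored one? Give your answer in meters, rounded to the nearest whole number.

Truncating at 3 decimal places can drop up to a full unit in the last place, so the longitude may be off by as much as 0.001°.
Parallels shrink by cos φ, so at 73.971° a degree of longitude is 111000 × 0.2761 ≈ 30649.7 m.
Maximum E–W displacement: 0.001 × 30649.7 = 30.6497 m.

31 meters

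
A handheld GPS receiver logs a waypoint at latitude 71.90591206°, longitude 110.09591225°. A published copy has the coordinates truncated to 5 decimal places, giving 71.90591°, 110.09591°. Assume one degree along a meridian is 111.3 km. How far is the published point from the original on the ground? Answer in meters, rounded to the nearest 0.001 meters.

Δlat = 71.90591206 − 71.90591 = +0.00000206°; Δlon = 110.09591225 − 110.09591 = +0.00000225°.
N–S: 0.00000206° × 111300 m/° = 0.229278 m.
E–W at 71.9059°: 0.00000225° × 111300 × cos 71.9059° = 0.00000225 × 111300 × 0.3106 ≈ 0.0777766 m.
Distance: √(0.229278² + 0.0777766²) ≈ 0.242111 m.

0.242 meters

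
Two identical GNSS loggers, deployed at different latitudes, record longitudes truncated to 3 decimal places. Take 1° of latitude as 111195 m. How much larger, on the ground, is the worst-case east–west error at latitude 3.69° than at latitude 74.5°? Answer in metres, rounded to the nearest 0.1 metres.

81.2 metres

Truncating at 3 decimal places can drop up to a full unit in the last place, so the longitude may be off by as much as 0.001°.
At 3.69°: 0.001° × 111195 × cos 3.69° = 0.001 × 111195 × 0.9979 ≈ 110.96 m.
Error at 74.5° = 0.001° × 111195 × cos 74.5° ≈ 111.2 × 0.2672 = 29.716 m.
So the lower-latitude error exceeds the higher by 110.96 − 29.716 = 81.249 m.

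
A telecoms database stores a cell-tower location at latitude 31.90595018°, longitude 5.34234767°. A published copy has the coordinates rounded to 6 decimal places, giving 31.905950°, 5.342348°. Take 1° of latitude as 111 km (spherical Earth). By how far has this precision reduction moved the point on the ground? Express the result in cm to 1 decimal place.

The latitude changed by +0.00000018° and the longitude by -0.00000033°.
North–south shift: 0.00000018 × 111000 = 0.01998 m.
E–W at 31.906°: -0.00000033° × 111000 × cos 31.906° = -0.00000033 × 111000 × 0.8489 ≈ -0.0310958 m.
Combined displacement = (0.01998² + 0.0310958²)^½ ≈ 0.0369615 m.
That is 0.0369615 m = 3.6961 cm.

3.7 cm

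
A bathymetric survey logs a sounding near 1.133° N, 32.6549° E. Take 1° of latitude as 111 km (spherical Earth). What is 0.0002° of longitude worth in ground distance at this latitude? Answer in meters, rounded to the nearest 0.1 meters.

One degree of longitude here spans 111000 × cos 1.133° = 111000 × 0.9998 ≈ 110978 m; 0.0002° of that is 22.1957 m.

22.2 meters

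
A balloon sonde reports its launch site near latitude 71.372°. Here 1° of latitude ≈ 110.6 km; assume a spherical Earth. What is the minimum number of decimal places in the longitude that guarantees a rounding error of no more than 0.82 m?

5 decimal places

At 71.372° one degree of longitude covers 110600 × cos 71.372° ≈ 110600 × 0.3194 ≈ 35328.1 m.
With N decimal places the half-ulp bound is 0.5·10⁻ᴺ°, or 0.5·10⁻ᴺ × 35328.1 m on the ground.
Setting 17664.1 × 10⁻ᴺ ≤ 0.82 gives 10ᴺ ≥ 2.154e+04, i.e. N ≥ 4.33.
At 4 places the error can reach 1.77 m, but 5 places keeps it to 0.177 m.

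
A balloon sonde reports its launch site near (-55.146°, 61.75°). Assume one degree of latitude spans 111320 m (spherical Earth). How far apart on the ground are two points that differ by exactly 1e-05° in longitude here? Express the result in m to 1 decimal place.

0.6 m

At 55.146° a degree of longitude is 111320 × cos 55.146° ≈ 63618 m, so 1e-05° corresponds to 0.63618 m.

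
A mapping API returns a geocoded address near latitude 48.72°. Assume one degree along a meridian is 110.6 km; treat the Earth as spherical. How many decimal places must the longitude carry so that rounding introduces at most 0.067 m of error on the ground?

At 48.72° one degree of longitude covers 110600 × cos 48.72° ≈ 110600 × 0.6597 ≈ 72967.2 m.
With N decimal places the half-ulp bound is 0.5·10⁻ᴺ°, or 0.5·10⁻ᴺ × 72967.2 m on the ground.
Need 0.5 × 72967.2 × 10⁻ᴺ ≤ 0.067 → 10⁻ᴺ ≤ 1.836e-06, so N ≥ 5.74.
At 5 places the error can reach 0.365 m, but 6 places keeps it to 0.0365 m.

6 decimal places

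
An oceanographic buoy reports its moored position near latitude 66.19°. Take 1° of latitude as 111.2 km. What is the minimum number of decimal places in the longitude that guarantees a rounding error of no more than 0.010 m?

7 decimal places

At 66.19° one degree of longitude covers 111200 × cos 66.19° ≈ 111200 × 0.4037 ≈ 44892 m.
N decimal places → at most half a unit in the last place, 0.5 × 10⁻ᴺ° = 44892/2 × 10⁻ᴺ m.
Setting 22446 × 10⁻ᴺ ≤ 0.010 gives 10ᴺ ≥ 2.245e+06, i.e. N ≥ 6.35.
So 7 decimal places suffice (0.00224 m); 6 would allow up to 0.0224 m.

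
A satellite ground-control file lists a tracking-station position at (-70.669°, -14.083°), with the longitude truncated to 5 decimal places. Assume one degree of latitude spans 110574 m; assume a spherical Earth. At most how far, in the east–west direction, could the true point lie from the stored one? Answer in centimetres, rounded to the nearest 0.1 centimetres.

36.6 centimetres

Truncating at 5 decimal places can drop up to a full unit in the last place, so the longitude may be off by as much as 1e-05°.
One degree of longitude at 70.669° is 110574 × cos 70.669° ≈ 110574 × 0.3310 = 36602.8 m.
Maximum E–W displacement: 1e-05 × 36602.8 = 0.366028 m.
That is 0.366028 m = 36.603 cm.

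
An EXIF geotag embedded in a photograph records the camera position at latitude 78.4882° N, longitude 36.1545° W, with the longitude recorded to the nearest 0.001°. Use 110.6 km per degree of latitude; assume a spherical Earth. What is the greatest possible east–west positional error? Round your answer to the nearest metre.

Rounding to 3 decimal places leaves the longitude within ±0.0005° of the true value.
Parallels shrink by cos φ, so at 78.4882° a degree of longitude is 110600 × 0.1996 ≈ 22072.4 m.
East–west error: 0.0005° × 22072.4 m/° ≈ 11.0362 m.

11 metres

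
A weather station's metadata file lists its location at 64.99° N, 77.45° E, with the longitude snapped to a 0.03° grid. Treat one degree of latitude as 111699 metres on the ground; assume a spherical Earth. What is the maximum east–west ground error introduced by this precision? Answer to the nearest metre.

708 metres

With a 0.03° grid the true value lies within half a step, ±0.03°/2 = ±0.015°, of the stored one.
One degree of longitude at 64.99° is 111699 × cos 64.99° ≈ 111699 × 0.4228 = 47223.7 m.
East–west error: 0.015° × 47223.7 m/° ≈ 708.356 m.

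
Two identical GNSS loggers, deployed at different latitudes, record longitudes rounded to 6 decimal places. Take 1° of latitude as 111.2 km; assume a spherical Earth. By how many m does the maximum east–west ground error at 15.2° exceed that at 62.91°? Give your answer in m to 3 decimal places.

Rounding to 6 decimal places leaves the longitude within ±5e-07° of the true value.
At 15.2°: 5e-07° × 111200 × cos 15.2° = 5e-07 × 111200 × 0.9650 ≈ 0.053655 m.
At 62.91°: 5e-07° × 111200 × cos 62.91° = 5e-07 × 111200 × 0.4554 ≈ 0.02532 m.
So the lower-latitude error exceeds the higher by 0.053655 − 0.02532 = 0.028335 m.

0.028 m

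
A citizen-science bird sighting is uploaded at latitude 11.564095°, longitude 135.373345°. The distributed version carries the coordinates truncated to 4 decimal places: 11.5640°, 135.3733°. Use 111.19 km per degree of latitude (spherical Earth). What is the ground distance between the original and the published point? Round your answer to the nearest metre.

12 metres

The latitude changed by +0.000095° and the longitude by +0.000045°.
North–south shift: 0.000095 × 111190 = 10.563 m.
E–W at 11.564°: 0.000045° × 111190 × cos 11.564° = 0.000045 × 111190 × 0.9797 ≈ 4.90198 m.
Distance: √(10.563² + 4.90198²) ≈ 11.6451 m.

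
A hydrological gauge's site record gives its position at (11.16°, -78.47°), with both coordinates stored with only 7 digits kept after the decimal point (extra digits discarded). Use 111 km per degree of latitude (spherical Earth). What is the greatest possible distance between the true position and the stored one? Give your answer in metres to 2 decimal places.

Truncating at 7 decimal places can drop up to a full unit in the last place, so each coordinate may be off by as much as 1e-07°.
N–S: 1e-07° × 111000 m/° = 0.0111 m.
Longitude error → 1e-07 × 111000 × cos 11.16° = 1e-07 × 111000 × 0.9811 ≈ 0.0108901 m.
The two errors are perpendicular, so the maximum displacement is √(0.0111² + 0.0108901²) ≈ 0.0155501 m.

0.02 metres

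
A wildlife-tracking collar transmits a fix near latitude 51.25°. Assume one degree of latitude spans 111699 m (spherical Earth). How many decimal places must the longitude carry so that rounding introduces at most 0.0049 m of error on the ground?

7 decimal places

At 51.25° one degree of longitude covers 111699 × cos 51.25° ≈ 111699 × 0.6259 ≈ 69915 m.
N decimal places → at most half a unit in the last place, 0.5 × 10⁻ᴺ° = 69915/2 × 10⁻ᴺ m.
Setting 34957.5 × 10⁻ᴺ ≤ 0.0049 gives 10ᴺ ≥ 7.134e+06, i.e. N ≥ 6.85.
N = 6 would give 0.035 m (too coarse); N = 7 gives 0.0035 m ≤ 0.0049 m.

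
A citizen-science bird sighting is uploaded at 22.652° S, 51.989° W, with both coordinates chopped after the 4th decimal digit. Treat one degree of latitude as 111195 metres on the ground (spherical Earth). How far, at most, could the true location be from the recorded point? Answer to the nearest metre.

Truncating at 4 decimal places can drop up to a full unit in the last place, so each coordinate may be off by as much as 0.0001°.
Latitude error → 0.0001 × 111195 = 11.1195 m along the meridian.
East–west component at 22.652°: 0.0001° × 111195 × cos 22.652° ≈ 0.0001 × 102618 ≈ 10.2618 m.
Combining orthogonally: (11.1195² + 10.2618²)^½ ≈ 15.131 m.

15 metres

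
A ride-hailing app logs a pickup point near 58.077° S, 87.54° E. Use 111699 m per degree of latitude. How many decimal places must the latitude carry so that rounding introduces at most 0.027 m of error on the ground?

7 decimal places

One degree of latitude covers 111699 m.
Rounding to N decimal places gives at most 0.5 × 10⁻ᴺ degrees of error, i.e. 0.5 × 10⁻ᴺ × 111699 m.
Need 0.5 × 111699 × 10⁻ᴺ ≤ 0.027 → 10⁻ᴺ ≤ 4.834e-07, so N ≥ 6.32.
At 6 places the error can reach 0.0558 m, but 7 places keeps it to 0.00558 m.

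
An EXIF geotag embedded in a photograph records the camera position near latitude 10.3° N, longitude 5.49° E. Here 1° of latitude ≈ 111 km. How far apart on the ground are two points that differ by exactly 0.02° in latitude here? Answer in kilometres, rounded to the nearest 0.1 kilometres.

0.02° × 111000 m/° = 2220 m.
That is 2220 m = 2.22 km.

2.2 kilometres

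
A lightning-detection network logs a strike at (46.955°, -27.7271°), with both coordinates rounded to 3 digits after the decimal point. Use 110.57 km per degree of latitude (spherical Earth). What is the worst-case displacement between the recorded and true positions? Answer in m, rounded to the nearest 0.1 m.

Rounding to 3 decimal places leaves each coordinate within ±0.0005° of the true value.
Latitude error → 0.0005 × 110570 = 55.285 m along the meridian.
E–W at 46.955°: 0.0005° × 110570 × cos 46.955° = 0.0005 × 110570 × 0.6826 ≈ 37.736 m.
Worst case both components are at the extreme and orthogonal: √(55.285² + 37.736²) ≈ 66.9361 m.

66.9 m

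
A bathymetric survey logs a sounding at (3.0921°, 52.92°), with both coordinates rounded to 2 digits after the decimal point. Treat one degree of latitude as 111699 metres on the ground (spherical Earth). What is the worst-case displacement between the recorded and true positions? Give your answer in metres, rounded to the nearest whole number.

Rounding to 2 decimal places leaves each coordinate within ±0.005° of the true value.
N–S: 0.005° × 111699 m/° = 558.495 m.
E–W at 3.0921°: 0.005° × 111699 × cos 3.0921° = 0.005 × 111699 × 0.9985 ≈ 557.682 m.
Worst case both components are at the extreme and orthogonal: √(558.495² + 557.682²) ≈ 789.256 m.

789 metres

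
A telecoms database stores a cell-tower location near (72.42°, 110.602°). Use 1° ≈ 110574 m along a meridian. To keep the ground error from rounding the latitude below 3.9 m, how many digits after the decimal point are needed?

One degree of latitude covers 110574 m.
With N decimal places the half-ulp bound is 0.5·10⁻ᴺ°, or 0.5·10⁻ᴺ × 110574 m on the ground.
Setting 55287 × 10⁻ᴺ ≤ 3.9 gives 10ᴺ ≥ 1.418e+04, i.e. N ≥ 4.15.
At 4 places the error can reach 5.53 m, but 5 places keeps it to 0.553 m.

5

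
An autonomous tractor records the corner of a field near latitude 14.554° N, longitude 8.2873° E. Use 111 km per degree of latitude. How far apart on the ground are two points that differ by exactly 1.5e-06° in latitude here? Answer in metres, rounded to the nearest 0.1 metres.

1.5e-06° × 111000 m/° = 0.1665 m.

0.2 metres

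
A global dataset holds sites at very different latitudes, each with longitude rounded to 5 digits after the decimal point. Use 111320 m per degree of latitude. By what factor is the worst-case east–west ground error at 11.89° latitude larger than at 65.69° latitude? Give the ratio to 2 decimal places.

Rounding to 5 decimal places leaves the longitude within ±5e-06° of the true value.
At 11.89°: 5e-06° × 111320 × cos 11.89° = 5e-06 × 111320 × 0.9785 ≈ 0.54466 m.
Error at 65.69° = 5e-06° × 111320 × cos 65.69° ≈ 0.5566 × 0.4117 = 0.22914 m.
The ratio reduces to cos 11.89° / cos 65.69° = 0.9785/0.4117 ≈ 2.3770.

2.38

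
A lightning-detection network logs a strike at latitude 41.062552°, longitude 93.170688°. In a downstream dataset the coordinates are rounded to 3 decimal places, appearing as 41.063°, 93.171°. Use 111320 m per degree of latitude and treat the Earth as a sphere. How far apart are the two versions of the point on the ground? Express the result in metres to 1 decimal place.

Δlat = 41.062552 − 41.063 = -0.000448°; Δlon = 93.170688 − 93.171 = -0.000312°.
North–south shift: -0.000448 × 111320 = -49.8714 m.
East–west at this latitude: -0.000312° × 111320 × cos 41.063° ≈ -0.000312 × 83933.9 = -26.1874 m.
Combined displacement = (49.8714² + 26.1874²)^½ ≈ 56.3288 m.

56.3 metres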